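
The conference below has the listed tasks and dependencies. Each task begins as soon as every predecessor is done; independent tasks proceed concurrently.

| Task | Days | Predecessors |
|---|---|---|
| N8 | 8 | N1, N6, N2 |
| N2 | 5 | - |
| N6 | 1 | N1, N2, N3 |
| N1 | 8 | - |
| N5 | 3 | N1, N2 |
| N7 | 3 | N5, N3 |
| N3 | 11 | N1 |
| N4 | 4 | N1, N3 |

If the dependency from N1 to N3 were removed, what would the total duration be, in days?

20

Original critical path: N1→N3→N6→N8 = 8+11+1+8 = 28 ⇒ 28 days.
Without N1→N3, N3's earliest start moves from 8 to 0.
After: N3→N6→N8 = 11+1+8 = 20 → 20 days.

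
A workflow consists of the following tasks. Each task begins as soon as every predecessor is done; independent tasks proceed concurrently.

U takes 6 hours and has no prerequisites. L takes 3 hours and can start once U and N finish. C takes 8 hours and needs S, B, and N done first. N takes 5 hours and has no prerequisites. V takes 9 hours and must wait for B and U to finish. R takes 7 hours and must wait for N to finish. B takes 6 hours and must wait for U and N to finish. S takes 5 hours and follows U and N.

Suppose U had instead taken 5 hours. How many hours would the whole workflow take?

Critical path before the change: U→B→V = 6+6+9 = 21 giving 21 hours.
Since U is critical, the -1 change carries straight to that chain (now 20 hours).
Now N→B→V = 5+6+9 = 20 is longest, so the finish becomes 20 hours.

20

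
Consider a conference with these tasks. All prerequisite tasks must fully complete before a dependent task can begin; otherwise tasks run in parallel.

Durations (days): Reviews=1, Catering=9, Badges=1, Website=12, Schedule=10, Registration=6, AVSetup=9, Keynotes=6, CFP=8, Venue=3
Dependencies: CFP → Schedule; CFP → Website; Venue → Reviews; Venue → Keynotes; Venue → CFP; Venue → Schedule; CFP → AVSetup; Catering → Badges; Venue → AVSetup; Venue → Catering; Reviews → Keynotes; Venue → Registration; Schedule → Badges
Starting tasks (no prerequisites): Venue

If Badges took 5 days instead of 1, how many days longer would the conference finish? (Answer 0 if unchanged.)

As given, the longest chain is Venue→CFP→Website = 3+8+12 = 23, so the finish is 23 days.
The longest path through Badges is only 22 days, so Badges has float 1.
Now Venue→CFP→Schedule→Badges = 3+8+10+5 = 26 is longest, so the finish becomes 26 days.
Change in finish: 26 − 23 = +3 days.

3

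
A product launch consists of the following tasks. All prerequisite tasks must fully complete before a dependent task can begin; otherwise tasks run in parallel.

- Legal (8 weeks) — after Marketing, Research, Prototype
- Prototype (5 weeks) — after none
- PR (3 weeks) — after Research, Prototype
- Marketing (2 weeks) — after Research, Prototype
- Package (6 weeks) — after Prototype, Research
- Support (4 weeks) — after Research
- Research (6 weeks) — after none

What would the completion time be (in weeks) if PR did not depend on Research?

16

Before: longest chain Research→Marketing→Legal = 6+2+8 = 16, finish 16.
Without Research→PR, PR's earliest start moves from 6 to 5.
After: Research→Marketing→Legal = 6+2+8 = 16 → 16 weeks.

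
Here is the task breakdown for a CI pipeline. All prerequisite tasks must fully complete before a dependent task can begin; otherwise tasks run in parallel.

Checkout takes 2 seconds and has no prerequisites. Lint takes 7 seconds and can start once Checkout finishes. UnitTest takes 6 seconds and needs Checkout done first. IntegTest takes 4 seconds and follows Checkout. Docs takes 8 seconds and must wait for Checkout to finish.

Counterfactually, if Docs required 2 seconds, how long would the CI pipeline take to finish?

Critical path before the change: Checkout→Docs = 2+8 = 10 giving 10 seconds.
Docs lies on that path, so at 2 seconds the path becomes 4 seconds.
Now Checkout→Lint = 2+7 = 9 is longest, so the finish becomes 9 seconds.

9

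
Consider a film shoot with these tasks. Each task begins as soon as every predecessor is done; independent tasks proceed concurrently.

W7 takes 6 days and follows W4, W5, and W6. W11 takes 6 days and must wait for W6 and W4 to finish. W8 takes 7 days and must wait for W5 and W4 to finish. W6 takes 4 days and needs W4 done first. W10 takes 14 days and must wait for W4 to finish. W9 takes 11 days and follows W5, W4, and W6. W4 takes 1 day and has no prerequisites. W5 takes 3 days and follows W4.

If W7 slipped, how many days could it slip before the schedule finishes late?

5

W4→W6→W9 = 1+4+11 = 16 sets the makespan at 16 days.
Longest path through W7: 11 days (earliest finish 11, latest finish 16).
Slack of W7 = 10 − 5 = 5 days.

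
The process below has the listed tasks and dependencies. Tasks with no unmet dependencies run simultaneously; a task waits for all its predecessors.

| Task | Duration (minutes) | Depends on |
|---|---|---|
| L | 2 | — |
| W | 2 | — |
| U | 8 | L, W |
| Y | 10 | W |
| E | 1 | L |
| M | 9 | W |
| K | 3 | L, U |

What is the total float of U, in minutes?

Critical path: L→U→K = 2+8+3 = 13, so the finish is 13 minutes.
Longest path through U: 13 minutes (earliest finish 10, latest finish 10).
Slack of U = 2 − 2 = 0 minutes.

0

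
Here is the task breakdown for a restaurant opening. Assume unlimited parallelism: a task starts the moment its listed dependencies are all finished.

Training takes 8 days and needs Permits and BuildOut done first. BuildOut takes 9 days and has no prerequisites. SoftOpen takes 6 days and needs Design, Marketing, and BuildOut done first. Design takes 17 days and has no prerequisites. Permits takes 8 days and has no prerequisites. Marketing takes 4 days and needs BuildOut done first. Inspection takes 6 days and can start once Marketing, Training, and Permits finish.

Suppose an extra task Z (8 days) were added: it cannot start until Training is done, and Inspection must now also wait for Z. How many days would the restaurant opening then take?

Originally the restaurant opening takes 23 days.
With Z inserted, Inspection now waits for max(Marketing, Training, Permits, Z).
New critical path: BuildOut→Training→Z→Inspection = 9+8+8+6 = 31 ⇒ 31 days.

31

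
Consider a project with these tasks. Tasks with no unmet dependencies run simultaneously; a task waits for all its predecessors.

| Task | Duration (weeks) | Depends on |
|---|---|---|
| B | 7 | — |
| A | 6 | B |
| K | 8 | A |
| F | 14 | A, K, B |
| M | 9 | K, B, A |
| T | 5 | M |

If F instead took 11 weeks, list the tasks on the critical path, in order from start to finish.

B, A, K, M, T

As given, the longest chain is B→A→K→F = 7+6+8+14 = 35, so the finish is 35 weeks.
Since F is critical, the -3 change carries straight to that chain (now 32 weeks).
Now B→A→K→M→T = 7+6+8+9+5 = 35 is longest, so the finish becomes 35 weeks.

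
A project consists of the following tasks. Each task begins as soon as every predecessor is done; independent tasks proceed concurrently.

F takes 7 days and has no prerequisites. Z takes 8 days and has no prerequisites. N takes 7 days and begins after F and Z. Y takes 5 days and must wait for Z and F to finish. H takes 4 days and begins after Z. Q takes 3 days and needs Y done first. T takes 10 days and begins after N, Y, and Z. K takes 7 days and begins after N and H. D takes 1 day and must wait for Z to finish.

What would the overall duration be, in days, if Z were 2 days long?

24

Critical path before the change: Z→N→T = 8+7+10 = 25 giving 25 days.
Z is on the critical path; changing it to 2 makes that path 19 days.
Now F→N→T = 7+7+10 = 24 is longest, so the finish becomes 24 days.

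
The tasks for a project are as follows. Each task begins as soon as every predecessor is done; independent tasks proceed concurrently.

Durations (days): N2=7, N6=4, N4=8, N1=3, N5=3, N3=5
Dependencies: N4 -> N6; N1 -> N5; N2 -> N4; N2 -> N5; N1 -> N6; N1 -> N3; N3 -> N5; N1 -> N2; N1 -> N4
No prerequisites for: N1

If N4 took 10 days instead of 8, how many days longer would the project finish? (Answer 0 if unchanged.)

Actual critical path: N1→N2→N4→N6 = 3+7+8+4 = 22 ⇒ 22 days.
Since N4 is critical, the +2 change carries straight to that chain (now 24 days).
The critical path is still N1→N2→N4→N6; finish is now 24 days.
Change in finish: 24 − 22 = +2 days.

2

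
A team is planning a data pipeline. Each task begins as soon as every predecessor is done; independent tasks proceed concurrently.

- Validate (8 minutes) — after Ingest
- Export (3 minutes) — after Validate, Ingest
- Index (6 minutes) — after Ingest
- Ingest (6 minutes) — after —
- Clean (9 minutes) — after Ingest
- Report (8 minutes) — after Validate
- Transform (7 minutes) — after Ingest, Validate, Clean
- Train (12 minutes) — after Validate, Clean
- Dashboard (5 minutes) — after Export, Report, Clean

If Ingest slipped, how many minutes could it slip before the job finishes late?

Ingest→Clean→Train = 6+9+12 = 27 sets the makespan at 27 minutes.
Ingest finishes as early as 6 and must finish by 6.
Slack of Ingest = 0 − 0 = 0 minutes.

0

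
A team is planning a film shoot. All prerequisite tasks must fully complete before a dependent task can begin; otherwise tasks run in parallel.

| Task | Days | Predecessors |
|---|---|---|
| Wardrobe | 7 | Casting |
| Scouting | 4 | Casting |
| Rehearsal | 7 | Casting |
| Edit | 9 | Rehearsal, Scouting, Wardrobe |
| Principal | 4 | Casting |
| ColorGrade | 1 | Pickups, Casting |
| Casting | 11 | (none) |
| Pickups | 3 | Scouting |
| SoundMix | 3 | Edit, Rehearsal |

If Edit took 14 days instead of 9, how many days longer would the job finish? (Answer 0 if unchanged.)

Baseline: Casting→Wardrobe→Edit→SoundMix = 11+7+9+3 = 30 → 30 days.
Since Edit is critical, the +5 change carries straight to that chain (now 35 days).
The critical path is still Casting→Wardrobe→Edit→SoundMix; finish is now 35 days.
Change in finish: 35 − 30 = +5 days.

5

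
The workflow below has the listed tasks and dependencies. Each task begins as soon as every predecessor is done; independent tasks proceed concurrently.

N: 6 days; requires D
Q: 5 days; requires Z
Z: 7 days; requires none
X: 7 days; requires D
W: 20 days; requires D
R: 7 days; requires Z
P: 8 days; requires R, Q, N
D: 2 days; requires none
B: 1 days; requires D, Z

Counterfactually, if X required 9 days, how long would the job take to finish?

The binding path is D→W = 2+20 = 22; finish at 22 days.
X has 13 days of float (longest path through it is 9).
The critical path is still D→W; finish is now 22 days.

22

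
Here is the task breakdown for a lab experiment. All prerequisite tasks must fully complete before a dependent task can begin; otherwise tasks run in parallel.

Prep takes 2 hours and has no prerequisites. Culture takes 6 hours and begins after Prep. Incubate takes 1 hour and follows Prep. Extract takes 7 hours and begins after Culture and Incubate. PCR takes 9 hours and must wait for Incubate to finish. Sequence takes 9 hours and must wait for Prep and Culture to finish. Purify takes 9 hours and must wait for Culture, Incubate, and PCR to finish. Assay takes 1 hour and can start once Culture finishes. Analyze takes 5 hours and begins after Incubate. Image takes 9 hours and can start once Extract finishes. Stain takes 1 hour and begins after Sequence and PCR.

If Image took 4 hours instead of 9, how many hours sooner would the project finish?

3

The binding path is Prep→Culture→Extract→Image = 2+6+7+9 = 24; finish at 24 hours.
Since Image is critical, the -5 change carries straight to that chain (now 19 hours).
New critical path: Prep→Incubate→PCR→Purify = 2+1+9+9 = 21 ⇒ 21 hours.
Change in finish: 21 − 24 = -3 hours.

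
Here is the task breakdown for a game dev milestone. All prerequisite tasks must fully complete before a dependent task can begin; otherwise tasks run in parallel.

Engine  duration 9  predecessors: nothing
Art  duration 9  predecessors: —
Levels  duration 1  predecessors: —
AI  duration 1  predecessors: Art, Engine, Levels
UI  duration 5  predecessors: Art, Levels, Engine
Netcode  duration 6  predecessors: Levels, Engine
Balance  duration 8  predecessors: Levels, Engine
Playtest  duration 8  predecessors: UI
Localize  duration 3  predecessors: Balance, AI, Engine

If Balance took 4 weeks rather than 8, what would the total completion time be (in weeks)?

22

Actual critical path: Engine→UI→Playtest = 9+5+8 = 22 ⇒ 22 weeks.
Balance is off the critical path — its longest chain is 20 weeks, giving 2 of slack.
No other chain overtakes it, so the finish is 22 weeks.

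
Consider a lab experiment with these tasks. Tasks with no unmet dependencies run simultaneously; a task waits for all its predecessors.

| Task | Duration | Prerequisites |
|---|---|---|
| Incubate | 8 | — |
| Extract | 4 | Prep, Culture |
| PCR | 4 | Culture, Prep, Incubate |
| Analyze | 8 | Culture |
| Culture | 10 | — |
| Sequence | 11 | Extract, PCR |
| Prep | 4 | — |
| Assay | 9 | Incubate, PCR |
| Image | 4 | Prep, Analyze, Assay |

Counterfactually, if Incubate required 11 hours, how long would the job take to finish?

Actual critical path: Culture→PCR→Assay→Image = 10+4+9+4 = 27 ⇒ 27 hours.
Incubate has 2 hours of float (longest path through it is 25).
Now Incubate→PCR→Assay→Image = 11+4+9+4 = 28 is longest, so the finish becomes 28 hours.

28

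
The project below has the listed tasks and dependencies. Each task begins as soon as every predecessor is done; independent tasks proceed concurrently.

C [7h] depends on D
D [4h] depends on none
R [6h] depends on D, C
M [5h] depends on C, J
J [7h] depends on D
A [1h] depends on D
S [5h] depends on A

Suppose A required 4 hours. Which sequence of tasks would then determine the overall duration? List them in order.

D, C, R

The binding path is D→C→R = 4+7+6 = 17; finish at 17 hours.
The longest path through A is only 10 hours, so A has float 7.
No other chain overtakes it, so the finish is 17 hours.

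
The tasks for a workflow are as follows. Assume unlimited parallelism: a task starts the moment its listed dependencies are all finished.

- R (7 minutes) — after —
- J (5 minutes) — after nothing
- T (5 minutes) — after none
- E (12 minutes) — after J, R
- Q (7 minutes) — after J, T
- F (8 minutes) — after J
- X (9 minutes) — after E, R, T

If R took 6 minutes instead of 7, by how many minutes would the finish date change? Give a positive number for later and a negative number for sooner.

-1

Baseline: R→E→X = 7+12+9 = 28 → 28 minutes.
R is on the critical path; changing it to 6 makes that path 27 minutes.
No other chain overtakes it, so the finish is 27 minutes.
Change in finish: 27 − 28 = -1 minutes.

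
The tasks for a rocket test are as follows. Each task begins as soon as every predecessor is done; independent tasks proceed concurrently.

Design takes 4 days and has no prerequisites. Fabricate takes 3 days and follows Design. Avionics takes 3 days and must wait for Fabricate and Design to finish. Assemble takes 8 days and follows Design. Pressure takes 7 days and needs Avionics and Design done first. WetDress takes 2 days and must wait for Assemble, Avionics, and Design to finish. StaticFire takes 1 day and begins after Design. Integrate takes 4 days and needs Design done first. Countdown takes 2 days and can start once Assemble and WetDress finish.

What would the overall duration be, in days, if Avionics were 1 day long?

Actual critical path: Design→Fabricate→Avionics→Pressure = 4+3+3+7 = 17 ⇒ 17 days.
Avionics is on the critical path; changing it to 1 makes that path 15 days.
The binding chain switches to Design→Assemble→WetDress→Countdown = 4+8+2+2 = 16; finish 16 days.

16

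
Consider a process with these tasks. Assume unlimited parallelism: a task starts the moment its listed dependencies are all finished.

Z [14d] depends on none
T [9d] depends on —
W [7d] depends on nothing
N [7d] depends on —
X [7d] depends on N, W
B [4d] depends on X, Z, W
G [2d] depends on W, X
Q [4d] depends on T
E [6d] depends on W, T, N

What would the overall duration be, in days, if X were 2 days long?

18

Actual critical path: N→X→B = 7+7+4 = 18 ⇒ 18 days.
X lies on that path, so at 2 days the path becomes 13 days.
Now Z→B = 14+4 = 18 is longest, so the finish becomes 18 days.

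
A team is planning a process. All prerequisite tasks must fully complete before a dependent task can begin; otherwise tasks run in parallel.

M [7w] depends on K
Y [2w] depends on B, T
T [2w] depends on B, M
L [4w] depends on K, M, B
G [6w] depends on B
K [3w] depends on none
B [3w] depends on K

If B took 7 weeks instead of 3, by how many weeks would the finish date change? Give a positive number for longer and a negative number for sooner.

2

Baseline: K→M→T→Y = 3+7+2+2 = 14 → 14 weeks.
B is off the critical path — its longest chain is 12 weeks, giving 2 of slack.
The binding chain switches to K→B→G = 3+7+6 = 16; finish 16 weeks.
Change in finish: 16 − 14 = +2 weeks.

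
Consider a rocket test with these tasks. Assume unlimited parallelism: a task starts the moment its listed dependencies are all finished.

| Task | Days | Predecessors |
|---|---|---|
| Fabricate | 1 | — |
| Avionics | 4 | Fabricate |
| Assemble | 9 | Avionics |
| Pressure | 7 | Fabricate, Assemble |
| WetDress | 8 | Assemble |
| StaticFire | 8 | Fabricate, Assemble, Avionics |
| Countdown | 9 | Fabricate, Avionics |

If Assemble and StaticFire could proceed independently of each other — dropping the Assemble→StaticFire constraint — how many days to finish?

Original critical path: Fabricate→Avionics→Assemble→WetDress = 1+4+9+8 = 22 ⇒ 22 days.
Without Assemble→StaticFire, StaticFire's earliest start moves from 14 to 5.
The longest chain is now Fabricate→Avionics→Assemble→WetDress = 1+4+9+8 = 22, so the schedule takes 22 days.

22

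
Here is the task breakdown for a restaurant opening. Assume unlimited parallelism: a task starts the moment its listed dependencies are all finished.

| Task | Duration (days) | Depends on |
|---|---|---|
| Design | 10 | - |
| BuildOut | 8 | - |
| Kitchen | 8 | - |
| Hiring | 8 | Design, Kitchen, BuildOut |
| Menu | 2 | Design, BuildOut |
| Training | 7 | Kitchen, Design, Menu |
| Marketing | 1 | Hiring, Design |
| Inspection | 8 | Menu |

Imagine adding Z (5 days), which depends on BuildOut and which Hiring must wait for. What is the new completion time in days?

22

Originally the project takes 20 days.
With Z inserted, Hiring now waits for max(Design, Kitchen, BuildOut, Z).
New critical path: BuildOut→Z→Hiring→Marketing = 8+5+8+1 = 22 ⇒ 22 days.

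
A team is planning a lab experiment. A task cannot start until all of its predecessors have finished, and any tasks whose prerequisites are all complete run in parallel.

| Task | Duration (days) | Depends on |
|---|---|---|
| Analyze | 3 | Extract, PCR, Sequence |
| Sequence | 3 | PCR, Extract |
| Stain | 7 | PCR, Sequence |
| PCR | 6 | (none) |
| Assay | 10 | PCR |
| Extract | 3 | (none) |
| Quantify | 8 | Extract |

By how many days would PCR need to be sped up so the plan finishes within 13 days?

3

Current finish: 16 days; target: 13.
PCR is on every critical path, so each day cut from PCR cuts the finish by one (this holds down to a finish of 13).
Need 16 − 13 = 3 days off PCR → PCR becomes 3 days, finish becomes 13.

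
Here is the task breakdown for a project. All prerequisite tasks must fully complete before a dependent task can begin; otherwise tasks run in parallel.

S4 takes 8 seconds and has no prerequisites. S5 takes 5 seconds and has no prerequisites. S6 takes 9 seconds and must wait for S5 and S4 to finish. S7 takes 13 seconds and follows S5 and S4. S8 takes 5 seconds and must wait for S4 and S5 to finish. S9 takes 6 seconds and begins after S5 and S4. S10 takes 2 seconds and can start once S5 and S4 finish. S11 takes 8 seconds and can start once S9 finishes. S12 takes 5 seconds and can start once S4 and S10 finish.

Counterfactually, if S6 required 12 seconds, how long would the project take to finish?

22

As given, the longest chain is S4→S9→S11 = 8+6+8 = 22, so the finish is 22 seconds.
S6 is off the critical path — its longest chain is 17 seconds, giving 5 of slack.
The critical path is still S4→S9→S11; finish is now 22 seconds.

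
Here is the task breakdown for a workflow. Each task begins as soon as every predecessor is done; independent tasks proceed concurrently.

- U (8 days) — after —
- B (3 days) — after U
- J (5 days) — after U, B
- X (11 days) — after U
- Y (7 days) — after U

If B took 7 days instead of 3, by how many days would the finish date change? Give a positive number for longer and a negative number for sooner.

1

As given, the longest chain is U→X = 8+11 = 19, so the finish is 19 days.
B has 3 days of float (longest path through it is 16).
Now U→B→J = 8+7+5 = 20 is longest, so the finish becomes 20 days.
Change in finish: 20 − 19 = +1 days.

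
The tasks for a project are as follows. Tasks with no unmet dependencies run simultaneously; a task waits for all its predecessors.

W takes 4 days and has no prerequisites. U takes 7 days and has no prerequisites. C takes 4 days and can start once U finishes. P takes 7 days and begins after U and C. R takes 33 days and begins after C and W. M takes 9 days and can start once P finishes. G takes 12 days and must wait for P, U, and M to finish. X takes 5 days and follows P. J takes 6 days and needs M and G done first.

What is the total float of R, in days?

U→C→P→M→G→J = 7+4+7+9+12+6 = 45 sets the makespan at 45 days.
Longest path through R: 44 days (earliest finish 44, latest finish 45).
So R can slip 45 − 44 = 1 day.

1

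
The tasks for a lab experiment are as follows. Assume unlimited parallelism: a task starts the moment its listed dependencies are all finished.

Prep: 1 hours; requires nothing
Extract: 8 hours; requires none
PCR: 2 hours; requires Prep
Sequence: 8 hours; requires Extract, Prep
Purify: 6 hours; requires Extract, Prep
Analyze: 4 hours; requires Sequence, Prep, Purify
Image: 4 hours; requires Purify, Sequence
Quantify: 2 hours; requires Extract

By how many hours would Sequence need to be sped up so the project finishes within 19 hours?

Current finish: 20 hours; target: 19.
Sequence is on every critical path, so each hour cut from Sequence cuts the finish by one (this holds down to a finish of 18).
Need 20 − 19 = 1 hour off Sequence → Sequence becomes 7 hours, finish becomes 19.

1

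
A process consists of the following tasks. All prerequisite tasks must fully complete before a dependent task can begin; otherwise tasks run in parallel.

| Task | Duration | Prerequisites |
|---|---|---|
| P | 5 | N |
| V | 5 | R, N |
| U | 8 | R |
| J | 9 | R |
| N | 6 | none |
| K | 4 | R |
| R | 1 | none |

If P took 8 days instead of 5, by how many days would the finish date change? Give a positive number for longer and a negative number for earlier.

Actual critical path: N→P = 6+5 = 11 ⇒ 11 days.
P is on the critical path; changing it to 8 makes that path 14 days.
No other chain overtakes it, so the finish is 14 days.
Change in finish: 14 − 11 = +3 days.

3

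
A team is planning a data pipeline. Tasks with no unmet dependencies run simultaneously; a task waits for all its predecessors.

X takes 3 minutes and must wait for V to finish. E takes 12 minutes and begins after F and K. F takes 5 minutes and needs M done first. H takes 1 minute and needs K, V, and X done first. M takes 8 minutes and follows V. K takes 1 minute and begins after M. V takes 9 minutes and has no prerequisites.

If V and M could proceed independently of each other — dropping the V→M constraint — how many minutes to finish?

Original critical path: V→M→F→E = 9+8+5+12 = 34 ⇒ 34 minutes.
Without V→M, M's earliest start moves from 9 to 0.
The longest chain is now M→F→E = 8+5+12 = 25, so the project takes 25 minutes.

25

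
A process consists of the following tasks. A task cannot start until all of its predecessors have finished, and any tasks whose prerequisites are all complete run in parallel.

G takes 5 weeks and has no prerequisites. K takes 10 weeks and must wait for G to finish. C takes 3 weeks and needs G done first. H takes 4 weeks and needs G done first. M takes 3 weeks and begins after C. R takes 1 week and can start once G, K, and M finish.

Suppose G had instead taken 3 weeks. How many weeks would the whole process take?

Baseline: G→K→R = 5+10+1 = 16 → 16 weeks.
G is on the critical path; changing it to 3 makes that path 14 weeks.
That remains the longest chain; total 14 weeks.

14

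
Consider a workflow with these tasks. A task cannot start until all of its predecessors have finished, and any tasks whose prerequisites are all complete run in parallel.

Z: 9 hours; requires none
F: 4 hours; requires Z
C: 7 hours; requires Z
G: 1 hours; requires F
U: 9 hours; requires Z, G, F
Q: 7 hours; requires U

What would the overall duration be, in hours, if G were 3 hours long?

The binding path is Z→F→G→U→Q = 9+4+1+9+7 = 30; finish at 30 hours.
G lies on that path, so at 3 hours the path becomes 32 hours.
That remains the longest chain; total 32 hours.

32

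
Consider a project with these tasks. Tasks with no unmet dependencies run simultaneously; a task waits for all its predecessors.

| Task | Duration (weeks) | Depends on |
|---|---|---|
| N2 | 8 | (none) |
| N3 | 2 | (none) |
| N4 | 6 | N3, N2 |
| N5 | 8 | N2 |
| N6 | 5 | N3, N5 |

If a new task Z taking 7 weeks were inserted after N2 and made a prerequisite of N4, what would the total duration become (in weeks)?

Originally the project takes 21 weeks.
With Z inserted, N4 now waits for max(N3, N2, Z).
New critical path: N2→Z→N4 = 8+7+6 = 21 ⇒ 21 weeks.

21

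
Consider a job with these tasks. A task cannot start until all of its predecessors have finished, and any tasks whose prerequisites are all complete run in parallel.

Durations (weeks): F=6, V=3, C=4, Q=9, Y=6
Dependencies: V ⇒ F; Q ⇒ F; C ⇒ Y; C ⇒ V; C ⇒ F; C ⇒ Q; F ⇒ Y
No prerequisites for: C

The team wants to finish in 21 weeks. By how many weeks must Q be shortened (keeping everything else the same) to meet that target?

4

Current finish: 25 weeks; target: 21.
Q is on every critical path, so each week cut from Q cuts the finish by one (this holds down to a finish of 19).
Need 25 − 21 = 4 weeks off Q → Q becomes 5 weeks, finish becomes 21.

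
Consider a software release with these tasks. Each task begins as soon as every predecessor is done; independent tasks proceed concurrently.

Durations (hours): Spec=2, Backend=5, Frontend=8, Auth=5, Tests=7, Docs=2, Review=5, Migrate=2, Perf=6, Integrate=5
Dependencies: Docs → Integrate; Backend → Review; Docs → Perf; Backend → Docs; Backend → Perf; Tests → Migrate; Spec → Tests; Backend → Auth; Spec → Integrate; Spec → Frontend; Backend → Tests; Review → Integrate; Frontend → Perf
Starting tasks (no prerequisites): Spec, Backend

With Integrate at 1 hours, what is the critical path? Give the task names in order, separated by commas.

Spec, Frontend, Perf

As given, the longest chain is Spec→Frontend→Perf = 2+8+6 = 16, so the finish is 16 hours.
The longest path through Integrate is only 15 hours, so Integrate has float 1.
That remains the longest chain; total 16 hours.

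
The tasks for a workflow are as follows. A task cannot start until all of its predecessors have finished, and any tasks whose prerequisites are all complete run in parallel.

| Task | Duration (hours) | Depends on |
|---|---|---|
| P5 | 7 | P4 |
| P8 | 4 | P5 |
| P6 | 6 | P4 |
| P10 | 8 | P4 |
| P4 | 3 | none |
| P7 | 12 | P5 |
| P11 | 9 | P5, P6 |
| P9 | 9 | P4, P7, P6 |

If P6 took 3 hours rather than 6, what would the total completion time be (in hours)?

31

As given, the longest chain is P4→P5→P7→P9 = 3+7+12+9 = 31, so the finish is 31 hours.
P6 is off the critical path — its longest chain is 18 hours, giving 13 of slack.
The critical path is still P4→P5→P7→P9; finish is now 31 hours.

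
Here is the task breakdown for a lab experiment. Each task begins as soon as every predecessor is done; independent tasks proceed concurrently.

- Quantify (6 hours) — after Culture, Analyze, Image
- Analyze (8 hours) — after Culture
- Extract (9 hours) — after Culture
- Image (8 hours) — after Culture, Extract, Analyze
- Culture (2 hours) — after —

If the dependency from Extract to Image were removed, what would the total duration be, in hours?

24

With the dependency in place, Culture→Extract→Image→Quantify = 2+9+8+6 = 25 sets the finish at 25 hours.
Without Extract→Image, Image's earliest start moves from 11 to 10.
After: Culture→Analyze→Image→Quantify = 2+8+8+6 = 24 → 24 hours.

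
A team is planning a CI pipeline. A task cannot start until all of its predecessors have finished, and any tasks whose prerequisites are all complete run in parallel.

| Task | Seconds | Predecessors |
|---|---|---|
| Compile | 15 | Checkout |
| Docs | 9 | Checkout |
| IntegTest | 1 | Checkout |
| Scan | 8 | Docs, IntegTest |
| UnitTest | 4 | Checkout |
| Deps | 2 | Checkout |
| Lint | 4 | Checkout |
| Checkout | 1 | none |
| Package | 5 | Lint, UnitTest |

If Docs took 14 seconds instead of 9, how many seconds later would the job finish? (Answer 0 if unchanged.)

5

Baseline: Checkout→Docs→Scan = 1+9+8 = 18 → 18 seconds.
Since Docs is critical, the +5 change carries straight to that chain (now 23 seconds).
That remains the longest chain; total 23 seconds.
Change in finish: 23 − 18 = +5 seconds.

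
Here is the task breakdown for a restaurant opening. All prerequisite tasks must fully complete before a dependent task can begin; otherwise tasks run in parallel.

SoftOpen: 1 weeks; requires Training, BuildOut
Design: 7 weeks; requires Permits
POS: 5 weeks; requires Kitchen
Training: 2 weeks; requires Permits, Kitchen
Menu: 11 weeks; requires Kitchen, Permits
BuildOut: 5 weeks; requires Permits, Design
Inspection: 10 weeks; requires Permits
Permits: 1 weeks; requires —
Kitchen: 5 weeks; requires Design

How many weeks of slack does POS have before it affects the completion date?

6

Critical path: Permits→Design→Kitchen→Menu = 1+7+5+11 = 24, so the finish is 24 weeks.
POS finishes as early as 18 and must finish by 24.
Float = 24 − 18 = 6.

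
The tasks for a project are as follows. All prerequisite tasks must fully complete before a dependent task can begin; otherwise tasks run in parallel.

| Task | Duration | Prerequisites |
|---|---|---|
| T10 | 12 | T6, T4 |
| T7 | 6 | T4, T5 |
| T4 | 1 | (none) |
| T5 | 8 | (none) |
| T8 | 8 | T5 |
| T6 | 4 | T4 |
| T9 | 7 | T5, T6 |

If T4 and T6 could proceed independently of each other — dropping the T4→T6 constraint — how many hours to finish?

Before: longest chain T4→T6→T10 = 1+4+12 = 17, finish 17.
Without T4→T6, T6's earliest start moves from 1 to 0.
New critical path: T5→T8 = 8+8 = 16 ⇒ 16 hours.

16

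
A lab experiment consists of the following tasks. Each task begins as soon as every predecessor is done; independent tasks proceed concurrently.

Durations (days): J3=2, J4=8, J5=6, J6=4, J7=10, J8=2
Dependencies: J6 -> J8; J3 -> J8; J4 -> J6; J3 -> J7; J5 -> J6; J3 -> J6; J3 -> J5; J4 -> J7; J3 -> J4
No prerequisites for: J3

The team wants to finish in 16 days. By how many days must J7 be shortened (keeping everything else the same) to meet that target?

Current finish: 20 days; target: 16.
J7 is on every critical path, so each day cut from J7 cuts the finish by one (this holds down to a finish of 16).
Need 20 − 16 = 4 days off J7 → J7 becomes 6 days, finish becomes 16.

4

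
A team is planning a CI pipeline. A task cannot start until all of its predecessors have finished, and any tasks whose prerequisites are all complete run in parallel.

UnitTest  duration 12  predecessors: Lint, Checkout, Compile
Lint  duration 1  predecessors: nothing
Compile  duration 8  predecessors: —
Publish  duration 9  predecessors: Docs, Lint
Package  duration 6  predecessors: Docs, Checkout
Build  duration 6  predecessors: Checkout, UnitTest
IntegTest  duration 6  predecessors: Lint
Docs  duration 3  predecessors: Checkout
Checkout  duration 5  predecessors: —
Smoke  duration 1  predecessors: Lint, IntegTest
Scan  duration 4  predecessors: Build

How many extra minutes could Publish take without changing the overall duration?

Compile→UnitTest→Build→Scan = 8+12+6+4 = 30 sets the makespan at 30 minutes.
The longest chain containing Publish totals 17 minutes.
Float = 30 − 17 = 13.

13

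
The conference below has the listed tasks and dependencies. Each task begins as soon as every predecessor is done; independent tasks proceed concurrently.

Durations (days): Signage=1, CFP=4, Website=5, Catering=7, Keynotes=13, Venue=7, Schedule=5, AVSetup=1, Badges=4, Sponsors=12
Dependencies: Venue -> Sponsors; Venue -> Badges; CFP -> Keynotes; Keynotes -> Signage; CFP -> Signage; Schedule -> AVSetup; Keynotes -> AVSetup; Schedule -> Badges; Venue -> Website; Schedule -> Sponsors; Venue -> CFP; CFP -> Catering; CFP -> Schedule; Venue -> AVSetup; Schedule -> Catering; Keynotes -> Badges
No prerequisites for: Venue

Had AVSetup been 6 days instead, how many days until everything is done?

The binding path is Venue→CFP→Schedule→Sponsors = 7+4+5+12 = 28; finish at 28 days.
The longest path through AVSetup is only 25 days, so AVSetup has float 3.
New critical path: Venue→CFP→Keynotes→AVSetup = 7+4+13+6 = 30 ⇒ 30 days.

30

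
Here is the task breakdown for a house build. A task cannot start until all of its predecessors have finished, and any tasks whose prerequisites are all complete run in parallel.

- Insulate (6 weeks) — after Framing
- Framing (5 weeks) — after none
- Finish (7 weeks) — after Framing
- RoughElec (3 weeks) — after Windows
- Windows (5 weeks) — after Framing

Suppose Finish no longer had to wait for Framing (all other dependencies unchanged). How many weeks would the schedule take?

Original critical path: Framing→Windows→RoughElec = 5+5+3 = 13 ⇒ 13 weeks.
Without Framing→Finish, Finish's earliest start moves from 5 to 0.
New critical path: Framing→Windows→RoughElec = 5+5+3 = 13 ⇒ 13 weeks.

13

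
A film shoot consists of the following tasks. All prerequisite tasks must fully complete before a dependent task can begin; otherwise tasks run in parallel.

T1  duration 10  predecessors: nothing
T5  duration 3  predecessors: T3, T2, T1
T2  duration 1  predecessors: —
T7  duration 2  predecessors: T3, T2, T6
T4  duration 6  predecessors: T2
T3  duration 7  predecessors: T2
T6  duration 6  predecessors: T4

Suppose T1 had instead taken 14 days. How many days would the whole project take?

17

Baseline: T2→T4→T6→T7 = 1+6+6+2 = 15 → 15 days.
The longest path through T1 is only 13 days, so T1 has float 2.
The binding chain switches to T1→T5 = 14+3 = 17; finish 17 days.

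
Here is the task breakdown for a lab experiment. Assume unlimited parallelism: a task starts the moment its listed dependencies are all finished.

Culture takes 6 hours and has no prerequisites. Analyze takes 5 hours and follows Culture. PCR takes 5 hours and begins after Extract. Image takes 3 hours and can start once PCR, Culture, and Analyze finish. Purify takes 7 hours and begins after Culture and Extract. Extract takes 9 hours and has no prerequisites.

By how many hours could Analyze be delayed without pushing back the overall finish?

Extract→PCR→Image = 9+5+3 = 17 sets the makespan at 17 hours.
Analyze finishes as early as 11 and must finish by 14.
So Analyze can slip 14 − 11 = 3 hours.

3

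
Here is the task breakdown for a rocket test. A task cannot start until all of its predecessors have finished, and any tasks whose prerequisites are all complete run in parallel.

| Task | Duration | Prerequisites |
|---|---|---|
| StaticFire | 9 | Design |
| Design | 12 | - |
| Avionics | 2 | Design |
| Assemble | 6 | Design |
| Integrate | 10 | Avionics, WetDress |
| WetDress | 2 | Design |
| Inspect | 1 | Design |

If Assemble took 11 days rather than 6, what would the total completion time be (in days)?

24

Baseline: Design→Avionics→Integrate = 12+2+10 = 24 → 24 days.
The longest path through Assemble is only 18 days, so Assemble has float 6.
That remains the longest chain; total 24 days.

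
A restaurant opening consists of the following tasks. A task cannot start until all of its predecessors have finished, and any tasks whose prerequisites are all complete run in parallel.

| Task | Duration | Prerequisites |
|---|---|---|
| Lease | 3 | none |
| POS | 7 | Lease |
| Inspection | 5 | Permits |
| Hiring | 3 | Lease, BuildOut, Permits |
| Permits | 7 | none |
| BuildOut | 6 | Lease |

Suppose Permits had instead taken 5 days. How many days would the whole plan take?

The binding path is Permits→Inspection = 7+5 = 12; finish at 12 days.
Permits lies on that path, so at 5 days the path becomes 10 days.
The binding chain switches to Lease→BuildOut→Hiring = 3+6+3 = 12; finish 12 days.

12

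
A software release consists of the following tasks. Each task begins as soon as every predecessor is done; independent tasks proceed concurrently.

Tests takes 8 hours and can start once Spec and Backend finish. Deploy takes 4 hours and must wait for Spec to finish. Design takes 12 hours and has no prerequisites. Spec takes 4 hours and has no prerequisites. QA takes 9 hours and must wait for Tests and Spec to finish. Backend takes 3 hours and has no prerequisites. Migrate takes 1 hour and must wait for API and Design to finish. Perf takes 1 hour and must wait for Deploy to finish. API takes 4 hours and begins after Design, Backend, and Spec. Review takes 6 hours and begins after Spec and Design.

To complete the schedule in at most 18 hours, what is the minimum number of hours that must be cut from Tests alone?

3

Current finish: 21 hours; target: 18.
Tests is on every critical path, so each hour cut from Tests cuts the finish by one (this holds down to a finish of 18).
Need 21 − 18 = 3 hours off Tests → Tests becomes 5 hours, finish becomes 18.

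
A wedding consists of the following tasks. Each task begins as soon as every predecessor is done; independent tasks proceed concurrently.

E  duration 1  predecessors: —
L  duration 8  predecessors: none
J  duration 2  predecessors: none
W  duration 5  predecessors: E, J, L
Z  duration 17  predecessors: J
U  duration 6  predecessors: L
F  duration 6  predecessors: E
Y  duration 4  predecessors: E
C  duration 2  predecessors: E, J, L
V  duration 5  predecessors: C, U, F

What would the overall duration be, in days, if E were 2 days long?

19

As given, the longest chain is L→U→V = 8+6+5 = 19, so the finish is 19 days.
The longest path through E is only 12 days, so E has float 7.
No other chain overtakes it, so the finish is 19 days.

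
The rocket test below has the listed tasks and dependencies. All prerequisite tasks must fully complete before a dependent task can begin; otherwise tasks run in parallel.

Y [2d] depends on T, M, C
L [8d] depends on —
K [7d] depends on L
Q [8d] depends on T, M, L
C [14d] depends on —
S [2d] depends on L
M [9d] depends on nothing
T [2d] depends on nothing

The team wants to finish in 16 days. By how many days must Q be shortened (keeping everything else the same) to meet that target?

Current finish: 17 days; target: 16.
Q is on every critical path, so each day cut from Q cuts the finish by one (this holds down to a finish of 16).
Need 17 − 16 = 1 day off Q → Q becomes 7 days, finish becomes 16.

1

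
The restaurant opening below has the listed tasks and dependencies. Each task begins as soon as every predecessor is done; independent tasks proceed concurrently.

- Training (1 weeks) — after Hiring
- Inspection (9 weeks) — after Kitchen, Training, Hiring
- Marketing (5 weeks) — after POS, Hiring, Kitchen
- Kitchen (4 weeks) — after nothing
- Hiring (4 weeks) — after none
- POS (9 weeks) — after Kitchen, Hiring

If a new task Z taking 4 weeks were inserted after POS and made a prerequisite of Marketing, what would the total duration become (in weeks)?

22

Originally the plan takes 18 weeks.
With Z inserted, Marketing now waits for max(POS, Hiring, Kitchen, Z).
New critical path: Kitchen→POS→Z→Marketing = 4+9+4+5 = 22 ⇒ 22 weeks.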